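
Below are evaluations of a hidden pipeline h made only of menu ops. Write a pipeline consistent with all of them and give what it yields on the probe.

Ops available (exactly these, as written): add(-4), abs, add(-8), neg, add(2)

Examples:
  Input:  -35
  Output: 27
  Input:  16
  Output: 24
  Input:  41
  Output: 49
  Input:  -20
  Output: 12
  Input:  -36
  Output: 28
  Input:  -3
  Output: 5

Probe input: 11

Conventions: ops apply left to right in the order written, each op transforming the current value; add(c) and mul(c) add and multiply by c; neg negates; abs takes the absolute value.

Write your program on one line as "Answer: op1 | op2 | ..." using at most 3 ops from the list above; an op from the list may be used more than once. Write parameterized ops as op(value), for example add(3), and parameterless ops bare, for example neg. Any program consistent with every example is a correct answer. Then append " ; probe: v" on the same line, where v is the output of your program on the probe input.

neg | add(-8) | abs ; probe: 19

Check, running the answer program on each example:
  -35 -> 35 -> 27 -> 27
  16 -> -16 -> -24 -> 24
  41 -> -41 -> -49 -> 49
  -20 -> 20 -> 12 -> 12
  -36 -> 36 -> 28 -> 28
  -3 -> 3 -> -5 -> 5
  probe: 11 -> -11 -> -19 -> 19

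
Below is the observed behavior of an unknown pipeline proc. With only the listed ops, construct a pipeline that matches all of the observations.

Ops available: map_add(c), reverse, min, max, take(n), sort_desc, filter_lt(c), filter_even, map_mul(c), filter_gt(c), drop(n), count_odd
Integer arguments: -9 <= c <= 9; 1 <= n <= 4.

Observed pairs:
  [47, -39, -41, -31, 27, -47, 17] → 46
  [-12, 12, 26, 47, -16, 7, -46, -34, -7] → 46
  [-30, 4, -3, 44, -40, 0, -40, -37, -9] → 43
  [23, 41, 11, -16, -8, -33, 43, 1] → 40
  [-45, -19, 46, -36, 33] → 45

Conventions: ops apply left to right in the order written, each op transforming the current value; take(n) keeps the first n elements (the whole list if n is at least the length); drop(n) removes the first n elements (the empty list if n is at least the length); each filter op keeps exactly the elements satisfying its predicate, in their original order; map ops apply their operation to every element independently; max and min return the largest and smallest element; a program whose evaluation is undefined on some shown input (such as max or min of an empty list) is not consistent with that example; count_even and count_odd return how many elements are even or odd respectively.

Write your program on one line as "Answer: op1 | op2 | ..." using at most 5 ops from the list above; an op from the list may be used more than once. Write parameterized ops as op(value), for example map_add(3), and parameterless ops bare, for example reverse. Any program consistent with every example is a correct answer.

map_add(-1) | take(4) | sort_desc | filter_gt(-2) | max

Check, running the answer program on each example:
  [47, -39, -41, -31, 27, -47, 17] -> [46, -40, -42, -32, 26, -48, 16] -> [46, -40, -42, -32] -> [46, -32, -40, -42] -> [46] -> 46
  [-12, 12, 26, 47, -16, 7, -46, -34, -7] -> [-13, 11, 25, 46, -17, 6, -47, -35, -8] -> [-13, 11, 25, 46] -> [46, 25, 11, -13] -> [46, 25, 11] -> 46
  [-30, 4, -3, 44, -40, 0, -40, -37, -9] -> [-31, 3, -4, 43, -41, -1, -41, -38, -10] -> [-31, 3, -4, 43] -> [43, 3, -4, -31] -> [43, 3] -> 43
  [23, 41, 11, -16, -8, -33, 43, 1] -> [22, 40, 10, -17, -9, -34, 42, 0] -> [22, 40, 10, -17] -> [40, 22, 10, -17] -> [40, 22, 10] -> 40
  [-45, -19, 46, -36, 33] -> [-46, -20, 45, -37, 32] -> [-46, -20, 45, -37] -> [45, -20, -37, -46] -> [45] -> 45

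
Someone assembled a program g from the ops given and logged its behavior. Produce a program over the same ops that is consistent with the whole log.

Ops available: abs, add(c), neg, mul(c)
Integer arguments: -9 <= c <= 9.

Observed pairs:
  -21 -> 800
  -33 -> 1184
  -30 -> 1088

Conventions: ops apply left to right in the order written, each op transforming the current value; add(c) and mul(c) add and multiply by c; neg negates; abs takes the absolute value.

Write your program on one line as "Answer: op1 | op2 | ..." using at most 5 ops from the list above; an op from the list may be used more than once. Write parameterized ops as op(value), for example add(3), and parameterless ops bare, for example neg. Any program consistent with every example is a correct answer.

add(-6) | add(2) | mul(8) | mul(-4)

Check, running the answer program on each example:
  -21 -> -27 -> -25 -> -200 -> 800
  -33 -> -39 -> -37 -> -296 -> 1184
  -30 -> -36 -> -34 -> -272 -> 1088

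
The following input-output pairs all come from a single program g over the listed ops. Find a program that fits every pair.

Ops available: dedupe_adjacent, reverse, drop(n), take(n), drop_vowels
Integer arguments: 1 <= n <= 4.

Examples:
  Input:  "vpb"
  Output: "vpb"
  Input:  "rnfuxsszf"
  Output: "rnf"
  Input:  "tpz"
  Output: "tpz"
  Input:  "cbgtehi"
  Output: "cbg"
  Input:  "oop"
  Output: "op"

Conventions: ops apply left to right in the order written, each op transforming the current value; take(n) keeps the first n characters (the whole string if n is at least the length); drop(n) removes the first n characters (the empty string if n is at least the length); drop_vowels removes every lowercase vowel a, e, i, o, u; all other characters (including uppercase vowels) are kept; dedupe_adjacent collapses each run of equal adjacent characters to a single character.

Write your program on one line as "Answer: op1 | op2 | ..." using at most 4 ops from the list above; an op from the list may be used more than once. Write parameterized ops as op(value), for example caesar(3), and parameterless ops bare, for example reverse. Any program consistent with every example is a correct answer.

dedupe_adjacent | take(4) | take(3)

Check, running the answer program on each example:
  "vpb" -> "vpb" -> "vpb" -> "vpb"
  "rnfuxsszf" -> "rnfuxszf" -> "rnfu" -> "rnf"
  "tpz" -> "tpz" -> "tpz" -> "tpz"
  "cbgtehi" -> "cbgtehi" -> "cbgt" -> "cbg"
  "oop" -> "op" -> "op" -> "op"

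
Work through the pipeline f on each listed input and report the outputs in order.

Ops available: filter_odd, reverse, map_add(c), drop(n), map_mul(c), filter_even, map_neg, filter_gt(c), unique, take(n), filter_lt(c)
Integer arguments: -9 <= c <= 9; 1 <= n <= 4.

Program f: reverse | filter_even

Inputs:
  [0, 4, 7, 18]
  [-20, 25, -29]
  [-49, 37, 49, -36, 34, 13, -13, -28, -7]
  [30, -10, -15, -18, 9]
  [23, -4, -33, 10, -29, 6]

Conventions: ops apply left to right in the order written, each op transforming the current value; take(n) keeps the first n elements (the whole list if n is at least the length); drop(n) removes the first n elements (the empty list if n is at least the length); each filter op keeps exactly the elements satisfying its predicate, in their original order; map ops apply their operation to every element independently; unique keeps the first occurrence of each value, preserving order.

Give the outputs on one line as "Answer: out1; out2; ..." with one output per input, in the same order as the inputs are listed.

[18, 4, 0]; [-20]; [-28, 34, -36]; [-18, -10, 30]; [6, 10, -4]

Execution, op by op:
  [0, 4, 7, 18] -> [18, 7, 4, 0] -> [18, 4, 0]
  [-20, 25, -29] -> [-29, 25, -20] -> [-20]
  [-49, 37, 49, -36, 34, 13, -13, -28, -7] -> [-7, -28, -13, 13, 34, -36, 49, 37, -49] -> [-28, 34, -36]
  [30, -10, -15, -18, 9] -> [9, -18, -15, -10, 30] -> [-18, -10, 30]
  [23, -4, -33, 10, -29, 6] -> [6, -29, 10, -33, -4, 23] -> [6, 10, -4]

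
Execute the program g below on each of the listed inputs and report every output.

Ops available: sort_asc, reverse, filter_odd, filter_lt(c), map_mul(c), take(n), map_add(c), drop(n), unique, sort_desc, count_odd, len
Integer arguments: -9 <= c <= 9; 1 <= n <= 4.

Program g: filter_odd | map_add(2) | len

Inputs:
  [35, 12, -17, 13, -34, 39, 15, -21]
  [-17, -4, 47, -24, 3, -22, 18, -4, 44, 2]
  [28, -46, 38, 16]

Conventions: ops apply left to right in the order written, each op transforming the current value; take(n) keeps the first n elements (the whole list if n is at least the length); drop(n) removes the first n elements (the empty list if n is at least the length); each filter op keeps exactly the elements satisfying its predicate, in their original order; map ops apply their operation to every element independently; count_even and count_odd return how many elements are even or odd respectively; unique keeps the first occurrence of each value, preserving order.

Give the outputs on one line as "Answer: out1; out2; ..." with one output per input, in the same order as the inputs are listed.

6; 3; 0

Execution, op by op:
  [35, 12, -17, 13, -34, 39, 15, -21] -> [35, -17, 13, 39, 15, -21] -> [37, -15, 15, 41, 17, -19] -> 6
  [-17, -4, 47, -24, 3, -22, 18, -4, 44, 2] -> [-17, 47, 3] -> [-15, 49, 5] -> 3
  [28, -46, 38, 16] -> [] -> [] -> 0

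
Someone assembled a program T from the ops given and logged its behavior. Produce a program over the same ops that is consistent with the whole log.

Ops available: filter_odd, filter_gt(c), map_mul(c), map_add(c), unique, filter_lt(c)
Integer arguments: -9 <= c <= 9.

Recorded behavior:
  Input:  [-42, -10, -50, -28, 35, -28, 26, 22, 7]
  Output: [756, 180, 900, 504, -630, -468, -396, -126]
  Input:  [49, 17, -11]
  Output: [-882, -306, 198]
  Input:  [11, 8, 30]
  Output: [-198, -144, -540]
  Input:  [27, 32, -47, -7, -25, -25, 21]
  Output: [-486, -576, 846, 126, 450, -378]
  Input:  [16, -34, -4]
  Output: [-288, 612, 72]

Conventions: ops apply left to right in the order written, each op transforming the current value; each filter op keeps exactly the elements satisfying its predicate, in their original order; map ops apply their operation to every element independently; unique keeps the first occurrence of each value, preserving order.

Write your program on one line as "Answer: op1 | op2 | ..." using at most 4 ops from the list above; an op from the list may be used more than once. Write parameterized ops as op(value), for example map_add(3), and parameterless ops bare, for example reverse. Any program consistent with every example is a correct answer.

unique | map_mul(-9) | map_mul(2)

Check, running the answer program on each example:
  [-42, -10, -50, -28, 35, -28, 26, 22, 7] -> [-42, -10, -50, -28, 35, 26, 22, 7] -> [378, 90, 450, 252, -315, -234, -198, -63] -> [756, 180, 900, 504, -630, -468, -396, -126]
  [49, 17, -11] -> [49, 17, -11] -> [-441, -153, 99] -> [-882, -306, 198]
  [11, 8, 30] -> [11, 8, 30] -> [-99, -72, -270] -> [-198, -144, -540]
  [27, 32, -47, -7, -25, -25, 21] -> [27, 32, -47, -7, -25, 21] -> [-243, -288, 423, 63, 225, -189] -> [-486, -576, 846, 126, 450, -378]
  [16, -34, -4] -> [16, -34, -4] -> [-144, 306, 36] -> [-288, 612, 72]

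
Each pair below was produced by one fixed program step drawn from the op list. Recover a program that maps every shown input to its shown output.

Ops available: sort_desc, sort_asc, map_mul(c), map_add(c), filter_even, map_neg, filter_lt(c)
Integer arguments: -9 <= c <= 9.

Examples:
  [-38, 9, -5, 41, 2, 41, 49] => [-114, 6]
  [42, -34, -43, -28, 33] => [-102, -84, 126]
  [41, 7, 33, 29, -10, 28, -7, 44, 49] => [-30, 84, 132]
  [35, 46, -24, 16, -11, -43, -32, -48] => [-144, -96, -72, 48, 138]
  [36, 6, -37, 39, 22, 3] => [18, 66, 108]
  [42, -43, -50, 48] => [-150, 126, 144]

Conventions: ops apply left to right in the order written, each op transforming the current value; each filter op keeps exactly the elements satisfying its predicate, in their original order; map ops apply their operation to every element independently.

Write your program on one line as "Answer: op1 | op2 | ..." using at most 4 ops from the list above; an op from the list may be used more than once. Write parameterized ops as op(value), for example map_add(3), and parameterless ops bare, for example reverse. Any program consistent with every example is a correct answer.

sort_asc | map_mul(3) | filter_even

Check, running the answer program on each example:
  [-38, 9, -5, 41, 2, 41, 49] -> [-38, -5, 2, 9, 41, 41, 49] -> [-114, -15, 6, 27, 123, 123, 147] -> [-114, 6]
  [42, -34, -43, -28, 33] -> [-43, -34, -28, 33, 42] -> [-129, -102, -84, 99, 126] -> [-102, -84, 126]
  [41, 7, 33, 29, -10, 28, -7, 44, 49] -> [-10, -7, 7, 28, 29, 33, 41, 44, 49] -> [-30, -21, 21, 84, 87, 99, 123, 132, 147] -> [-30, 84, 132]
  [35, 46, -24, 16, -11, -43, -32, -48] -> [-48, -43, -32, -24, -11, 16, 35, 46] -> [-144, -129, -96, -72, -33, 48, 105, 138] -> [-144, -96, -72, 48, 138]
  [36, 6, -37, 39, 22, 3] -> [-37, 3, 6, 22, 36, 39] -> [-111, 9, 18, 66, 108, 117] -> [18, 66, 108]
  [42, -43, -50, 48] -> [-50, -43, 42, 48] -> [-150, -129, 126, 144] -> [-150, 126, 144]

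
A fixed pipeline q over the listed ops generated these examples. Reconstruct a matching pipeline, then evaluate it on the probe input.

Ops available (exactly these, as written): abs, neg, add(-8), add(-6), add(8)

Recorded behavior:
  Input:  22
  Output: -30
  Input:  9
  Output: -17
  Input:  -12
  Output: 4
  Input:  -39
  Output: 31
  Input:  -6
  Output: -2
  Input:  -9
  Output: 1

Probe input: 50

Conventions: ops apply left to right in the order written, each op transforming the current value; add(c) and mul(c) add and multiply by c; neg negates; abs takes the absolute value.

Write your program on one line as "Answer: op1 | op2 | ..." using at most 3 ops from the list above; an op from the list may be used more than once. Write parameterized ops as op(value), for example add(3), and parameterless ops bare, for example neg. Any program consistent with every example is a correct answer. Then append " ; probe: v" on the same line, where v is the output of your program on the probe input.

neg | add(-8) ; probe: -58

Check, running the answer program on each example:
  22 -> -22 -> -30
  9 -> -9 -> -17
  -12 -> 12 -> 4
  -39 -> 39 -> 31
  -6 -> 6 -> -2
  -9 -> 9 -> 1
  probe: 50 -> -50 -> -58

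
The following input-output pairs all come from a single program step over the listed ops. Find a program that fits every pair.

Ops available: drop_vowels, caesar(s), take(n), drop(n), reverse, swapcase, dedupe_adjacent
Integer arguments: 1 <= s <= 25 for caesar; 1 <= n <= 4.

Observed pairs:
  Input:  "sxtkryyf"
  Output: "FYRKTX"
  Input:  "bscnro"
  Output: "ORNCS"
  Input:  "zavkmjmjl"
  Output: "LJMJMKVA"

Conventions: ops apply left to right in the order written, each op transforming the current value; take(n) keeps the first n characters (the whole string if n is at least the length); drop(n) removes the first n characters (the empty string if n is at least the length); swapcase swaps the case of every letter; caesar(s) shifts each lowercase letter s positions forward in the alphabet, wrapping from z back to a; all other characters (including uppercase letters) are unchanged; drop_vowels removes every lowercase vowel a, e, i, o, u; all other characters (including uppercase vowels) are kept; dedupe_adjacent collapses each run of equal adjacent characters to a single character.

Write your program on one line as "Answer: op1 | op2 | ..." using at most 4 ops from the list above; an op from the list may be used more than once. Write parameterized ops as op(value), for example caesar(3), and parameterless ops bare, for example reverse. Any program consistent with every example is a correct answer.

drop(1) | reverse | dedupe_adjacent | swapcase

Check, running the answer program on each example:
  "sxtkryyf" -> "xtkryyf" -> "fyyrktx" -> "fyrktx" -> "FYRKTX"
  "bscnro" -> "scnro" -> "orncs" -> "orncs" -> "ORNCS"
  "zavkmjmjl" -> "avkmjmjl" -> "ljmjmkva" -> "ljmjmkva" -> "LJMJMKVA"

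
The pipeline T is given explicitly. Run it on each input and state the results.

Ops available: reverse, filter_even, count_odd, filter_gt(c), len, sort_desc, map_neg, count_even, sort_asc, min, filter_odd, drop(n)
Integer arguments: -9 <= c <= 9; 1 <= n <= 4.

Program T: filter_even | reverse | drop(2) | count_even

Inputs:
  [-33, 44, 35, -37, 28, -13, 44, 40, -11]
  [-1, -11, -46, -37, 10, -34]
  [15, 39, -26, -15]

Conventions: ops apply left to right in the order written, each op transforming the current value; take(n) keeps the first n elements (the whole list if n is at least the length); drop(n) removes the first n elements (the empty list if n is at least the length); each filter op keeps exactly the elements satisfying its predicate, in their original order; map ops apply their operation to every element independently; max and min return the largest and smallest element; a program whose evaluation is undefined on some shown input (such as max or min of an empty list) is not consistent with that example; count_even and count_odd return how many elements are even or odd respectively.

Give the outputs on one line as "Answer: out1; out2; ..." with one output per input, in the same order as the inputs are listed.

2; 1; 0

Execution, op by op:
  [-33, 44, 35, -37, 28, -13, 44, 40, -11] -> [44, 28, 44, 40] -> [40, 44, 28, 44] -> [28, 44] -> 2
  [-1, -11, -46, -37, 10, -34] -> [-46, 10, -34] -> [-34, 10, -46] -> [-46] -> 1
  [15, 39, -26, -15] -> [-26] -> [-26] -> [] -> 0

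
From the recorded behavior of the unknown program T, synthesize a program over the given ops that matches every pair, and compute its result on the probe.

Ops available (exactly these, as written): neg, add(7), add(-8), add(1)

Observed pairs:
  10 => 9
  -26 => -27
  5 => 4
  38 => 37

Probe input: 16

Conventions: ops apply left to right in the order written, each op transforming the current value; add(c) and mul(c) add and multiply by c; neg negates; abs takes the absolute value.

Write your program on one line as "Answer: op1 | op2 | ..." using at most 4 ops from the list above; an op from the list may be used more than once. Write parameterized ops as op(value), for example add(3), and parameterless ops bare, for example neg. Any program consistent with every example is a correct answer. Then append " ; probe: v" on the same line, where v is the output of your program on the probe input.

neg | add(1) | neg ; probe: 15

Check, running the answer program on each example:
  10 -> -10 -> -9 -> 9
  -26 -> 26 -> 27 -> -27
  5 -> -5 -> -4 -> 4
  38 -> -38 -> -37 -> 37
  probe: 16 -> -16 -> -15 -> 15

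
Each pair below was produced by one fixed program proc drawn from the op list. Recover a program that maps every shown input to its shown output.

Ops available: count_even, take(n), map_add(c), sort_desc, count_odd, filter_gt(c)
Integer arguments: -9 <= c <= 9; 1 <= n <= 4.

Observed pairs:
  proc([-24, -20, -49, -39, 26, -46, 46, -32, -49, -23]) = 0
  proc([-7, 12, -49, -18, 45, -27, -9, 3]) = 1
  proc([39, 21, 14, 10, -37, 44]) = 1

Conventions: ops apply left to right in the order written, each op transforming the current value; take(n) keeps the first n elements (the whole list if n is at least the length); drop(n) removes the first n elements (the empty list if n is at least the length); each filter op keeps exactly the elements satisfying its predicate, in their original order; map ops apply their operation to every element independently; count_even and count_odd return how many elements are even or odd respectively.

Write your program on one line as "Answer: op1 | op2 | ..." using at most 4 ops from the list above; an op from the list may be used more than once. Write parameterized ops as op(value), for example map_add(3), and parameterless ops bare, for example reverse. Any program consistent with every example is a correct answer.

filter_gt(4) | sort_desc | take(2) | count_odd

Check, running the answer program on each example:
  [-24, -20, -49, -39, 26, -46, 46, -32, -49, -23] -> [26, 46] -> [46, 26] -> [46, 26] -> 0
  [-7, 12, -49, -18, 45, -27, -9, 3] -> [12, 45] -> [45, 12] -> [45, 12] -> 1
  [39, 21, 14, 10, -37, 44] -> [39, 21, 14, 10, 44] -> [44, 39, 21, 14, 10] -> [44, 39] -> 1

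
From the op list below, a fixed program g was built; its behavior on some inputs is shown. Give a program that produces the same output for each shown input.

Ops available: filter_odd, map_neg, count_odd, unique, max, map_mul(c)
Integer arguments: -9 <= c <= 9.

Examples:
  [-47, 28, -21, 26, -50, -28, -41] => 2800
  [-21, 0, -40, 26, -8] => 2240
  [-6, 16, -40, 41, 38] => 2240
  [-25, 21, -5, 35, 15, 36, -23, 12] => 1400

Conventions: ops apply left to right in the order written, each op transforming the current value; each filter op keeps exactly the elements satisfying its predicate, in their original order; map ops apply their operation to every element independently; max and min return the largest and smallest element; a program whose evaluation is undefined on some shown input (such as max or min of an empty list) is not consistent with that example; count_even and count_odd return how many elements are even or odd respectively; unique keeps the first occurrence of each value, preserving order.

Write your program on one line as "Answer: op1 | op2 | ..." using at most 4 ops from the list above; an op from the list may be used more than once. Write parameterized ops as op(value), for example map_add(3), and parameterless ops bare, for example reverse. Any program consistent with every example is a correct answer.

map_mul(2) | map_mul(7) | map_mul(-4) | max

Check, running the answer program on each example:
  [-47, 28, -21, 26, -50, -28, -41] -> [-94, 56, -42, 52, -100, -56, -82] -> [-658, 392, -294, 364, -700, -392, -574] -> [2632, -1568, 1176, -1456, 2800, 1568, 2296] -> 2800
  [-21, 0, -40, 26, -8] -> [-42, 0, -80, 52, -16] -> [-294, 0, -560, 364, -112] -> [1176, 0, 2240, -1456, 448] -> 2240
  [-6, 16, -40, 41, 38] -> [-12, 32, -80, 82, 76] -> [-84, 224, -560, 574, 532] -> [336, -896, 2240, -2296, -2128] -> 2240
  [-25, 21, -5, 35, 15, 36, -23, 12] -> [-50, 42, -10, 70, 30, 72, -46, 24] -> [-350, 294, -70, 490, 210, 504, -322, 168] -> [1400, -1176, 280, -1960, -840, -2016, 1288, -672] -> 1400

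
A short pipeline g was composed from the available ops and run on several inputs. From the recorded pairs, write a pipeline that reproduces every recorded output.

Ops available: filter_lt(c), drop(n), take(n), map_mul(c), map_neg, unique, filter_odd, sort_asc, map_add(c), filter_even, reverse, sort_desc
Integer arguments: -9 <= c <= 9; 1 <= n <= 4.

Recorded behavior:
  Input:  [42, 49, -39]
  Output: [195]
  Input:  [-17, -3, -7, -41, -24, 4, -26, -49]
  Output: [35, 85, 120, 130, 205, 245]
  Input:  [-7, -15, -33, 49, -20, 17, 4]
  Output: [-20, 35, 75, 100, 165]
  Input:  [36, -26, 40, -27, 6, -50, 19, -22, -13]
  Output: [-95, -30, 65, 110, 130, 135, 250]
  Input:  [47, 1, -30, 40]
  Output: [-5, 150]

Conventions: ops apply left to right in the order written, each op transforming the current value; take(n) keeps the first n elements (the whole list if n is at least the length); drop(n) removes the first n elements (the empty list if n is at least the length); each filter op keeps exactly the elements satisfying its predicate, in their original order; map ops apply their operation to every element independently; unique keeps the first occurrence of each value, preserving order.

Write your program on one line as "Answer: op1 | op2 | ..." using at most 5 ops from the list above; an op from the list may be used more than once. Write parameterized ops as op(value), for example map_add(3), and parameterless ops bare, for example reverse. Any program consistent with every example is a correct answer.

sort_desc | drop(2) | map_neg | map_mul(5)

Check, running the answer program on each example:
  [42, 49, -39] -> [49, 42, -39] -> [-39] -> [39] -> [195]
  [-17, -3, -7, -41, -24, 4, -26, -49] -> [4, -3, -7, -17, -24, -26, -41, -49] -> [-7, -17, -24, -26, -41, -49] -> [7, 17, 24, 26, 41, 49] -> [35, 85, 120, 130, 205, 245]
  [-7, -15, -33, 49, -20, 17, 4] -> [49, 17, 4, -7, -15, -20, -33] -> [4, -7, -15, -20, -33] -> [-4, 7, 15, 20, 33] -> [-20, 35, 75, 100, 165]
  [36, -26, 40, -27, 6, -50, 19, -22, -13] -> [40, 36, 19, 6, -13, -22, -26, -27, -50] -> [19, 6, -13, -22, -26, -27, -50] -> [-19, -6, 13, 22, 26, 27, 50] -> [-95, -30, 65, 110, 130, 135, 250]
  [47, 1, -30, 40] -> [47, 40, 1, -30] -> [1, -30] -> [-1, 30] -> [-5, 150]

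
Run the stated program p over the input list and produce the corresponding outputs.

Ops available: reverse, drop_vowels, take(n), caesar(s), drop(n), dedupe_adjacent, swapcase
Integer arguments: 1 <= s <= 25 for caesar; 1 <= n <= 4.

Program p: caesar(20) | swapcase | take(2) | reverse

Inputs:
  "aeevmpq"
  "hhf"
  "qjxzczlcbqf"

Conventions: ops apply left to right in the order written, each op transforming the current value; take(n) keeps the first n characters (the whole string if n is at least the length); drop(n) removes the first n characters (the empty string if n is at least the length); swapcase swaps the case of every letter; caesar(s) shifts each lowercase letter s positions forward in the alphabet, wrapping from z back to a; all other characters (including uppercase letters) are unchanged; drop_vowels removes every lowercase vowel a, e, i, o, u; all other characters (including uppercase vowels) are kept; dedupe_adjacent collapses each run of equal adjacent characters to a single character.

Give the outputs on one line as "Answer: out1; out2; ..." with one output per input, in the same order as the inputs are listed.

"YU"; "BB"; "DK"

Execution, op by op:
  "aeevmpq" -> "uyypgjk" -> "UYYPGJK" -> "UY" -> "YU"
  "hhf" -> "bbz" -> "BBZ" -> "BB" -> "BB"
  "qjxzczlcbqf" -> "kdrtwtfwvkz" -> "KDRTWTFWVKZ" -> "KD" -> "DK"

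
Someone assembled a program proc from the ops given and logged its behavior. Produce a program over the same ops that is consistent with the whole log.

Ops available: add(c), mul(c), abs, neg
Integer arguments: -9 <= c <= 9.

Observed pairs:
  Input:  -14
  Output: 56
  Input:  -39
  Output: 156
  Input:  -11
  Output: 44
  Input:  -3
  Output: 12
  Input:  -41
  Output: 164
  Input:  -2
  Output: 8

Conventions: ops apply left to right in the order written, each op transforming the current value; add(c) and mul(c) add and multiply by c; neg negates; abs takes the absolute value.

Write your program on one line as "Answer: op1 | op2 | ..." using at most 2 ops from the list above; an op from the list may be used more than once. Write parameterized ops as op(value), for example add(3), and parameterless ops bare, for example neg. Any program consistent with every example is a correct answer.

abs | mul(4)

Check, running the answer program on each example:
  -14 -> 14 -> 56
  -39 -> 39 -> 156
  -11 -> 11 -> 44
  -3 -> 3 -> 12
  -41 -> 41 -> 164
  -2 -> 2 -> 8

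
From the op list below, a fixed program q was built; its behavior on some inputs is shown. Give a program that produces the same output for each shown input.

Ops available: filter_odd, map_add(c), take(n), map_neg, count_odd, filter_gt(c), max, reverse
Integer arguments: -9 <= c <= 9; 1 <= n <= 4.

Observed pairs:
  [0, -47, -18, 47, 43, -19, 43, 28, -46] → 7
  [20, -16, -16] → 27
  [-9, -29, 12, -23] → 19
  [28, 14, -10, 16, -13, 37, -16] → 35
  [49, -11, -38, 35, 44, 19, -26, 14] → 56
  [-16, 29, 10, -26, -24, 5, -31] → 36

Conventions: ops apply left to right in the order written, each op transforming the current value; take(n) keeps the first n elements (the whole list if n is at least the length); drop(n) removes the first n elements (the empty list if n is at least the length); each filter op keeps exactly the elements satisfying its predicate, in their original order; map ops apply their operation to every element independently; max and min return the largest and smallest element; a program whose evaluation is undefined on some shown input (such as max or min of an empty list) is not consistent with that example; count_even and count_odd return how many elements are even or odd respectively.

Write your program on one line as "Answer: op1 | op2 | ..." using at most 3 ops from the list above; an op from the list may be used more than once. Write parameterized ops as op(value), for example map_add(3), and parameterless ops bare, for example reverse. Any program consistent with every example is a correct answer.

map_add(7) | take(3) | max

Check, running the answer program on each example:
  [0, -47, -18, 47, 43, -19, 43, 28, -46] -> [7, -40, -11, 54, 50, -12, 50, 35, -39] -> [7, -40, -11] -> 7
  [20, -16, -16] -> [27, -9, -9] -> [27, -9, -9] -> 27
  [-9, -29, 12, -23] -> [-2, -22, 19, -16] -> [-2, -22, 19] -> 19
  [28, 14, -10, 16, -13, 37, -16] -> [35, 21, -3, 23, -6, 44, -9] -> [35, 21, -3] -> 35
  [49, -11, -38, 35, 44, 19, -26, 14] -> [56, -4, -31, 42, 51, 26, -19, 21] -> [56, -4, -31] -> 56
  [-16, 29, 10, -26, -24, 5, -31] -> [-9, 36, 17, -19, -17, 12, -24] -> [-9, 36, 17] -> 36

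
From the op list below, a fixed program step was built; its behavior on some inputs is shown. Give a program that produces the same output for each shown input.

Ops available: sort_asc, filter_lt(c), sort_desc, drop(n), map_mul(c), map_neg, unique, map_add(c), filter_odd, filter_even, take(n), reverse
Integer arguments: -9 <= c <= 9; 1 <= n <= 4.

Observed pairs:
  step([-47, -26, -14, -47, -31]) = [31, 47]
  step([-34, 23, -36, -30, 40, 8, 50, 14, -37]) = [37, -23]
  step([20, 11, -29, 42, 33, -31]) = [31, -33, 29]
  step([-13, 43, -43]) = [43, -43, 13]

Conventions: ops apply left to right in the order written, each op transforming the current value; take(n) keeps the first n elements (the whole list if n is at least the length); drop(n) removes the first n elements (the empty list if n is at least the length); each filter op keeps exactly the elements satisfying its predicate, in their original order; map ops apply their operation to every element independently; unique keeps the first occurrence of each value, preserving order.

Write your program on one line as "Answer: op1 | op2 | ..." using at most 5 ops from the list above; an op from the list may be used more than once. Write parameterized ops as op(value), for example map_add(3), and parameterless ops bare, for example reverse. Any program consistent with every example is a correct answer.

reverse | map_neg | filter_odd | take(3) | unique

Check, running the answer program on each example:
  [-47, -26, -14, -47, -31] -> [-31, -47, -14, -26, -47] -> [31, 47, 14, 26, 47] -> [31, 47, 47] -> [31, 47, 47] -> [31, 47]
  [-34, 23, -36, -30, 40, 8, 50, 14, -37] -> [-37, 14, 50, 8, 40, -30, -36, 23, -34] -> [37, -14, -50, -8, -40, 30, 36, -23, 34] -> [37, -23] -> [37, -23] -> [37, -23]
  [20, 11, -29, 42, 33, -31] -> [-31, 33, 42, -29, 11, 20] -> [31, -33, -42, 29, -11, -20] -> [31, -33, 29, -11] -> [31, -33, 29] -> [31, -33, 29]
  [-13, 43, -43] -> [-43, 43, -13] -> [43, -43, 13] -> [43, -43, 13] -> [43, -43, 13] -> [43, -43, 13]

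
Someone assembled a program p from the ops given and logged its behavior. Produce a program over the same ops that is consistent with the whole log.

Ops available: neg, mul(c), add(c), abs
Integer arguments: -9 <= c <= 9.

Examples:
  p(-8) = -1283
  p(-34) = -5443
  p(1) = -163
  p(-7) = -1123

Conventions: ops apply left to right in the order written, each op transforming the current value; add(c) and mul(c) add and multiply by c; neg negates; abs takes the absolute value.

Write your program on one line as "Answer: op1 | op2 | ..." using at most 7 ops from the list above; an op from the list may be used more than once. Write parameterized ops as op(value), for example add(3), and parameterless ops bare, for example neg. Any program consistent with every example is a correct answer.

mul(4) | neg | abs | mul(-8) | mul(5) | add(-3)

Check, running the answer program on each example:
  -8 -> -32 -> 32 -> 32 -> -256 -> -1280 -> -1283
  -34 -> -136 -> 136 -> 136 -> -1088 -> -5440 -> -5443
  1 -> 4 -> -4 -> 4 -> -32 -> -160 -> -163
  -7 -> -28 -> 28 -> 28 -> -224 -> -1120 -> -1123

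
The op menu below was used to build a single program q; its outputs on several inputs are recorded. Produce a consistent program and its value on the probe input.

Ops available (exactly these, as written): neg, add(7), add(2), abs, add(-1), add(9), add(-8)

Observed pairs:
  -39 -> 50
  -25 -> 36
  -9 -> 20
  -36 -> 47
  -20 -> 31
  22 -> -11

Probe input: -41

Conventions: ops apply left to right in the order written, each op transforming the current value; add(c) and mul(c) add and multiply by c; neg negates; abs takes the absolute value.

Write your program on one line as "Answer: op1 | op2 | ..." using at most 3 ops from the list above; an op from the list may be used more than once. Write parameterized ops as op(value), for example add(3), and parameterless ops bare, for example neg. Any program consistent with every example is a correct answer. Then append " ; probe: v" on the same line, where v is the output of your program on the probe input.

neg | add(9) | add(2) ; probe: 52

Check, running the answer program on each example:
  -39 -> 39 -> 48 -> 50
  -25 -> 25 -> 34 -> 36
  -9 -> 9 -> 18 -> 20
  -36 -> 36 -> 45 -> 47
  -20 -> 20 -> 29 -> 31
  22 -> -22 -> -13 -> -11
  probe: -41 -> 41 -> 50 -> 52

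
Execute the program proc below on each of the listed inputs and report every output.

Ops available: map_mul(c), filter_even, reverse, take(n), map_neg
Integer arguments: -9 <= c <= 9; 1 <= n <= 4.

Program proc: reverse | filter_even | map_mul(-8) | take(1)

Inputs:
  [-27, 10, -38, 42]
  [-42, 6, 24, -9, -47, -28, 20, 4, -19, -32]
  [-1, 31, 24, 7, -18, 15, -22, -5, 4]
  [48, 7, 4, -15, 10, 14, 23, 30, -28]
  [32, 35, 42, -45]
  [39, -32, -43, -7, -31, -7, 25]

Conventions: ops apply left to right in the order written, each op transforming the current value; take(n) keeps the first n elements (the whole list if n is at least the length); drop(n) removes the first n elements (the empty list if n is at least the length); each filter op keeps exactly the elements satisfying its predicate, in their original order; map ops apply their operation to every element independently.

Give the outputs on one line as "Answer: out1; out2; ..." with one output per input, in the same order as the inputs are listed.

Execution, op by op:
  [-27, 10, -38, 42] -> [42, -38, 10, -27] -> [42, -38, 10] -> [-336, 304, -80] -> [-336]
  [-42, 6, 24, -9, -47, -28, 20, 4, -19, -32] -> [-32, -19, 4, 20, -28, -47, -9, 24, 6, -42] -> [-32, 4, 20, -28, 24, 6, -42] -> [256, -32, -160, 224, -192, -48, 336] -> [256]
  [-1, 31, 24, 7, -18, 15, -22, -5, 4] -> [4, -5, -22, 15, -18, 7, 24, 31, -1] -> [4, -22, -18, 24] -> [-32, 176, 144, -192] -> [-32]
  [48, 7, 4, -15, 10, 14, 23, 30, -28] -> [-28, 30, 23, 14, 10, -15, 4, 7, 48] -> [-28, 30, 14, 10, 4, 48] -> [224, -240, -112, -80, -32, -384] -> [224]
  [32, 35, 42, -45] -> [-45, 42, 35, 32] -> [42, 32] -> [-336, -256] -> [-336]
  [39, -32, -43, -7, -31, -7, 25] -> [25, -7, -31, -7, -43, -32, 39] -> [-32] -> [256] -> [256]

[-336]; [256]; [-32]; [224]; [-336]; [256]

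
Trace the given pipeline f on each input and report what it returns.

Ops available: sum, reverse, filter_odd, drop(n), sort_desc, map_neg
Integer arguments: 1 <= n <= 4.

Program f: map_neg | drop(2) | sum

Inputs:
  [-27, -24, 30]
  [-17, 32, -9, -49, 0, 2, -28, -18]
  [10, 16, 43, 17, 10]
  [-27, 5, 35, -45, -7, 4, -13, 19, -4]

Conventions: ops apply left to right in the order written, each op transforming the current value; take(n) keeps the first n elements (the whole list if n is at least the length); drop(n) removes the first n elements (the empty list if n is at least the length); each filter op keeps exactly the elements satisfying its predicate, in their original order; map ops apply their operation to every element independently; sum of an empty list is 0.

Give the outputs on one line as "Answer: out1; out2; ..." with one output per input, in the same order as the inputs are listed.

Execution, op by op:
  [-27, -24, 30] -> [27, 24, -30] -> [-30] -> -30
  [-17, 32, -9, -49, 0, 2, -28, -18] -> [17, -32, 9, 49, 0, -2, 28, 18] -> [9, 49, 0, -2, 28, 18] -> 102
  [10, 16, 43, 17, 10] -> [-10, -16, -43, -17, -10] -> [-43, -17, -10] -> -70
  [-27, 5, 35, -45, -7, 4, -13, 19, -4] -> [27, -5, -35, 45, 7, -4, 13, -19, 4] -> [-35, 45, 7, -4, 13, -19, 4] -> 11

-30; 102; -70; 11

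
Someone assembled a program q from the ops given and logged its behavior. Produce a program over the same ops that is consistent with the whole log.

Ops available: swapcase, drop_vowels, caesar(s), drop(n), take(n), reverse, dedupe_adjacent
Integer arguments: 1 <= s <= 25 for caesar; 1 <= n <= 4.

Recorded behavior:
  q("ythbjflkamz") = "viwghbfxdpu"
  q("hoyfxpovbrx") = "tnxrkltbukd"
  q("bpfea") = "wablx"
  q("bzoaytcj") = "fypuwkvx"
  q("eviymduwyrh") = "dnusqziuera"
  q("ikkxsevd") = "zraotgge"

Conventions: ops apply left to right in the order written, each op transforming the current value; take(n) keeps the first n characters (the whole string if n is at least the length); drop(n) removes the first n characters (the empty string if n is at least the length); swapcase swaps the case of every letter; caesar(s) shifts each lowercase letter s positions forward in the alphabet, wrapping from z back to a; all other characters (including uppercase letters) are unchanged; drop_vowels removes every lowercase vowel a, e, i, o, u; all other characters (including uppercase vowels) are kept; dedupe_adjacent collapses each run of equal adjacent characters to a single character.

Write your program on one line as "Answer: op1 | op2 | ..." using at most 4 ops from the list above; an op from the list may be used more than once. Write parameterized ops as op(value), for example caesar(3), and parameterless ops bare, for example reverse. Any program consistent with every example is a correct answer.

reverse | caesar(6) | caesar(21) | caesar(21)

Check, running the answer program on each example:
  "ythbjflkamz" -> "zmaklfjbhty" -> "fsgqrlphnze" -> "anblmgkciuz" -> "viwghbfxdpu"
  "hoyfxpovbrx" -> "xrbvopxfyoh" -> "dxhbuvdleun" -> "yscwpqygzpi" -> "tnxrkltbukd"
  "bpfea" -> "aefpb" -> "gklvh" -> "bfgqc" -> "wablx"
  "bzoaytcj" -> "jctyaozb" -> "pizegufh" -> "kduzbpac" -> "fypuwkvx"
  "eviymduwyrh" -> "hrywudmyive" -> "nxecajseobk" -> "iszxvenzjwf" -> "dnusqziuera"
  "ikkxsevd" -> "dvesxkki" -> "jbkydqqo" -> "ewftyllj" -> "zraotgge"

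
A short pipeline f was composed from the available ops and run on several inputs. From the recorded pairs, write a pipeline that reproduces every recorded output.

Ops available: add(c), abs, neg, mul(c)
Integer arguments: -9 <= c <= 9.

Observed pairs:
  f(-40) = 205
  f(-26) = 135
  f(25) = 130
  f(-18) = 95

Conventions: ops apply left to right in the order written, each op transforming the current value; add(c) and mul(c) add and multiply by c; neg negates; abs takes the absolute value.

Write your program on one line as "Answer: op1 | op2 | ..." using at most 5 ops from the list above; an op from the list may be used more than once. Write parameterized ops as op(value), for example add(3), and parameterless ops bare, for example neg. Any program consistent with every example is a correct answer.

abs | mul(5) | neg | add(-5) | abs

Check, running the answer program on each example:
  -40 -> 40 -> 200 -> -200 -> -205 -> 205
  -26 -> 26 -> 130 -> -130 -> -135 -> 135
  25 -> 25 -> 125 -> -125 -> -130 -> 130
  -18 -> 18 -> 90 -> -90 -> -95 -> 95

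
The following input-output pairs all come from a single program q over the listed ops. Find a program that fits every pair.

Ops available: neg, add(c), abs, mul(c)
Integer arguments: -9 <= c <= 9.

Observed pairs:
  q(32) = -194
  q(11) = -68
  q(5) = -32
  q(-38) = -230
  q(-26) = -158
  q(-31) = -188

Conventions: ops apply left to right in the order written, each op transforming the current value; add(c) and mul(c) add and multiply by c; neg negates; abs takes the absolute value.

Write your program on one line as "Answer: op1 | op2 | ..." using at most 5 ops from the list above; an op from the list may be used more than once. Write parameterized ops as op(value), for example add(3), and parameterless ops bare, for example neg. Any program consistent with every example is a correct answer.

abs | mul(-6) | add(6) | add(-8)

Check, running the answer program on each example:
  32 -> 32 -> -192 -> -186 -> -194
  11 -> 11 -> -66 -> -60 -> -68
  5 -> 5 -> -30 -> -24 -> -32
  -38 -> 38 -> -228 -> -222 -> -230
  -26 -> 26 -> -156 -> -150 -> -158
  -31 -> 31 -> -186 -> -180 -> -188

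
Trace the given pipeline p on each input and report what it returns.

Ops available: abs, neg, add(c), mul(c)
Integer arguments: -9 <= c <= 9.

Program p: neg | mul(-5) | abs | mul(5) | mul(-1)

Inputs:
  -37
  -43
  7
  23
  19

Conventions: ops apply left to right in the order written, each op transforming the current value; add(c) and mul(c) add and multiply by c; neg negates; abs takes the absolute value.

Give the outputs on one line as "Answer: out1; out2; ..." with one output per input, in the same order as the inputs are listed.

-925; -1075; -175; -575; -475

Execution, op by op:
  -37 -> 37 -> -185 -> 185 -> 925 -> -925
  -43 -> 43 -> -215 -> 215 -> 1075 -> -1075
  7 -> -7 -> 35 -> 35 -> 175 -> -175
  23 -> -23 -> 115 -> 115 -> 575 -> -575
  19 -> -19 -> 95 -> 95 -> 475 -> -475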